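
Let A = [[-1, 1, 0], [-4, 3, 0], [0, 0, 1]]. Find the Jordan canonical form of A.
J = [[1, 1, 0], [0, 1, 0], [0, 0, 1]]

The characteristic polynomial is det(xI - A) = (x - 1)^3, so the eigenvalues are 1 (algebraic multiplicity 3).

For λ = 1: rank(A - I) = 1, rank((A - I)^2) = 0. The eigenspace has dimension 3 - 1 = 2, so there are 2 Jordan blocks; the rank sequence gives block sizes [2, 1].

Assembling the blocks gives the Jordan form J above.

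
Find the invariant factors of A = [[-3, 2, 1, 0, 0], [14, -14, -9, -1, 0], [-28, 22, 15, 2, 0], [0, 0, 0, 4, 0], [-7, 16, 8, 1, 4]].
The Jordan structure of A has elementary divisors (x + 3)^2, (x - 4)^2, (x - 4). Arranging the block sizes at each eigenvalue in decreasing order and taking row products gives the invariant factors.

Invariant factors (smallest first, each dividing the next): x - 4, (x - 4)^2(x + 3)^2.

Check: the last factor (x - 4)^2(x + 3)^2 is the minimal polynomial, and the product (x - 4)^3(x + 3)^2 is the characteristic polynomial.

x - 4, (x - 4)^2(x + 3)^2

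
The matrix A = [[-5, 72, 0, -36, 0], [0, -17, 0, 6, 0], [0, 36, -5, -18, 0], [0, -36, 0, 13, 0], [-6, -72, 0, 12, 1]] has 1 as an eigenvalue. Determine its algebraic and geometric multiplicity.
algebraic multiplicity 2, geometric multiplicity 2

The characteristic polynomial is (x - 1)^2(x + 5)^3, so the factor x - 1 appears with exponent 2: the algebraic multiplicity is 2.

rank(A - I) = 3, so the eigenspace has dimension 5 - 3 = 2: the geometric multiplicity is 2.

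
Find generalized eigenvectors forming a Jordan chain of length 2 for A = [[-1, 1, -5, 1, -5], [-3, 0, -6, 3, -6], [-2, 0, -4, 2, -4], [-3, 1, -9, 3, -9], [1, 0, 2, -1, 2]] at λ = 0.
v_1 = [[3, 1, 2, 3, -2]]^T, v_2 = [[1, 0, 0, 1, 0]]^T

We seek v_1 ∈ ker(A^2) \ ker(A), then set v_{i+1} = A v_i.

One such chain is v_1 = [[3, 1, 2, 3, -2]]^T, v_2 = [[1, 0, 0, 1, 0]]^T. Check: A v_2 = [[0, 0, 0, 0, 0]]^T = 0.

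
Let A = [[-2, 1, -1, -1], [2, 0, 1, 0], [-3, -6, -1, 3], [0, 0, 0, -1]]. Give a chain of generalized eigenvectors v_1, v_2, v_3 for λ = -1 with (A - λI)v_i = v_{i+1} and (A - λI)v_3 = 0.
We seek v_1 ∈ ker((A + I)^3) \ ker((A + I)^2), then set v_{i+1} = (A + I) v_i.

One such chain is v_1 = [[0, 0, 1, 0]]^T, v_2 = [[-1, 1, 0, 0]]^T, v_3 = [[2, -1, -3, 0]]^T. Check: (A + I) v_3 = [[0, 0, 0, 0]]^T = 0.

v_1 = [[0, 0, 1, 0]]^T, v_2 = [[-1, 1, 0, 0]]^T, v_3 = [[2, -1, -3, 0]]^T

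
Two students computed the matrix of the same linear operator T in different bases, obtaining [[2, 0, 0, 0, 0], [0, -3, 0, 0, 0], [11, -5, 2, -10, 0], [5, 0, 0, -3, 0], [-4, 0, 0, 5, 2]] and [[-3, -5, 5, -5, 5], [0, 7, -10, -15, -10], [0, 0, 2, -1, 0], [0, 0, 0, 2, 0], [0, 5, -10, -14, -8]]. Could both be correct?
Two matrices over a field are similar if and only if they have the same invariant factors.

Both A and B have characteristic polynomial (x - 2)^3(x + 3)^2 and minimal polynomial (x - 2)^2(x + 3). Computing further, both have invariant factors (x - 2)(x + 3), (x - 2)^2(x + 3). Hence A and B are similar.

Yes.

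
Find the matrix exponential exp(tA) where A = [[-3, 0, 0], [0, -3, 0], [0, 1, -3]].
A has Jordan form J = [[-3, 1, 0], [0, -3, 0], [0, 0, -3]] with A = PJP^{-1}, so e^{tA} = P e^{tJ} P^{-1}.

For a Jordan block J_k(λ), e^{tJ_k(λ)} = e^{λt} · (I + tN + t^2 N^2/2! + ... + t^{k-1} N^{k-1}/(k-1)!) where N is the nilpotent superdiagonal part.

Assembling the blocks and conjugating back gives the entries of e^{tA} as shown above.

e^{tA} = [[e^{-3*t}, 0, 0], [0, e^{-3*t}, 0], [0, t*e^{-3*t}, e^{-3*t}]]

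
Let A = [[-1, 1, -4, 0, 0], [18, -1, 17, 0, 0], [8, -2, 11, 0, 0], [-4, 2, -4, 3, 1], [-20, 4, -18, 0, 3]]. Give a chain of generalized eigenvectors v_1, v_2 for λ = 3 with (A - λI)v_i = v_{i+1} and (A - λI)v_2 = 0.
We seek v_1 ∈ ker((A - 3I)^2) \ ker(A - 3I), then set v_{i+1} = (A - 3I) v_i.

One such chain is v_1 = [[-1, 4, 2, 0, -3]]^T, v_2 = [[0, 0, 0, 1, 0]]^T. Check: (A - 3I) v_2 = [[0, 0, 0, 0, 0]]^T = 0.

v_1 = [[-1, 4, 2, 0, -3]]^T, v_2 = [[0, 0, 0, 1, 0]]^T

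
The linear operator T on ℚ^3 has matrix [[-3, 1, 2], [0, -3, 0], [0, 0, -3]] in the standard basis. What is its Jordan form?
J = [[-3, 1, 0], [0, -3, 0], [0, 0, -3]]

The characteristic polynomial is det(xI - A) = (x + 3)^3, so the eigenvalues are -3 (algebraic multiplicity 3).

For λ = -3: rank(A + 3I) = 1, rank((A + 3I)^2) = 0. The eigenspace has dimension 3 - 1 = 2, so there are 2 Jordan blocks; the rank sequence gives block sizes [2, 1].

Assembling the blocks gives the Jordan form J above.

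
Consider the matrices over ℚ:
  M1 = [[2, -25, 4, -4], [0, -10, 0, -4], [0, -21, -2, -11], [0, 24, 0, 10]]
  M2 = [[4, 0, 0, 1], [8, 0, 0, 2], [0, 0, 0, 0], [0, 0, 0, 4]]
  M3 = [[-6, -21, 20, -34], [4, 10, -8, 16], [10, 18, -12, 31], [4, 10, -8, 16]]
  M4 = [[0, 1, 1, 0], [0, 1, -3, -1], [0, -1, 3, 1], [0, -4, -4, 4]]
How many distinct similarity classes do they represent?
Characteristic polynomials: χ_{M1} = (x - 2)^2(x + 2)^2, χ_{M2} = x^2(x - 4)^2, χ_{M3} = x^2(x - 4)^2, χ_{M4} = x^2(x - 4)^2.

{M1}: invariant factors (x - 2)^2(x + 2)^2.

{M2}: invariant factors x, x(x - 4)^2.

{M3, M4}: invariant factors x^2(x - 4)^2.

Matrices are similar if and only if their invariant-factor lists agree; the partition into similarity classes is {M1}, {M2}, {M3, M4}.

3 classes: {M1}, {M2}, {M3, M4}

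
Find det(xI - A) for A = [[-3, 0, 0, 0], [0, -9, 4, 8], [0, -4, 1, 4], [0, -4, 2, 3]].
χ_A(x) = (x + 1)^2(x + 3)^2

xI - A = [[x + 3, 0, 0, 0], [0, x + 9, -4, -8], [0, 4, x - 1, -4], [0, 4, -2, x - 3]].

Expanding det(xI - A) along the first row:
det(xI - A) = + (x + 3)·det([[x + 9, -4, -8], [4, x - 1, -4], [4, -2, x - 3]]) - (0)·det([[0, -4, -8], [0, x - 1, -4], [0, -2, x - 3]]) + (0)·det([[0, x + 9, -8], [0, 4, -4], [0, 4, x - 3]]) - (0)·det([[0, x + 9, -4], [0, 4, x - 1], [0, 4, -2]]).

Evaluating gives χ_A(x) = x^4 + 8x^3 + 22x^2 + 24x + 9 = (x + 1)^2(x + 3)^2.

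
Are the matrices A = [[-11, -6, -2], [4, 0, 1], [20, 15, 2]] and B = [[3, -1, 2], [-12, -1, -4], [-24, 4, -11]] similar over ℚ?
Yes.

Two matrices over a field are similar if and only if they have the same invariant factors.

Both A and B have characteristic polynomial (x + 3)^3 and minimal polynomial (x + 3)^2. Computing further, both have invariant factors x + 3, (x + 3)^2. Hence A and B are similar.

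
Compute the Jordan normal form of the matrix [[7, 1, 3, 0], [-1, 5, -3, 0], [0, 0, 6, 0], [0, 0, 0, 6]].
J = [[6, 1, 0, 0], [0, 6, 0, 0], [0, 0, 6, 0], [0, 0, 0, 6]]

The characteristic polynomial is det(xI - A) = (x - 6)^4, so the eigenvalues are 6 (algebraic multiplicity 4).

For λ = 6: rank(A - 6I) = 1, rank((A - 6I)^2) = 0. The eigenspace has dimension 4 - 1 = 3, so there are 3 Jordan blocks; the rank sequence gives block sizes [2, 1, 1].

Assembling the blocks gives the Jordan form J above.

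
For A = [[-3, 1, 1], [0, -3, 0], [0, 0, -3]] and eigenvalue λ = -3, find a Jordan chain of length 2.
v_1 = [[2, 1, 0]]^T, v_2 = [[1, 0, 0]]^T

We seek v_1 ∈ ker((A + 3I)^2) \ ker(A + 3I), then set v_{i+1} = (A + 3I) v_i.

One such chain is v_1 = [[2, 1, 0]]^T, v_2 = [[1, 0, 0]]^T. Check: (A + 3I) v_2 = [[0, 0, 0]]^T = 0.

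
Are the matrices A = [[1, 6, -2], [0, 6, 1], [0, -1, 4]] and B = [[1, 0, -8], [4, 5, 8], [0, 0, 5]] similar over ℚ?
No.

Both have characteristic polynomial (x - 5)^2(x - 1), but the minimal polynomial of A is (x - 5)^2(x - 1) while the minimal polynomial of B is (x - 5)(x - 1). The minimal polynomial is a similarity invariant, so A and B are not similar.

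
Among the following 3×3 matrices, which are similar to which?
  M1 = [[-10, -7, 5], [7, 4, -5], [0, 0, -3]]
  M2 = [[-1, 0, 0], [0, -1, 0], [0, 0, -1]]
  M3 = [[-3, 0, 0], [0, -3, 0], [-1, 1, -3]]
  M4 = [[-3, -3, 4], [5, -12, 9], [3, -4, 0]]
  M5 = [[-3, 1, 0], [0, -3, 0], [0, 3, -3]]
3 classes: {M1, M3, M5}, {M2}, {M4}

Characteristic polynomials: χ_{M1} = (x + 3)^3, χ_{M2} = (x + 1)^3, χ_{M3} = (x + 3)^3, χ_{M4} = (x + 5)^3, χ_{M5} = (x + 3)^3.

{M1, M3, M5}: invariant factors x + 3, (x + 3)^2.

{M2}: invariant factors x + 1, x + 1, x + 1.

{M4}: invariant factors (x + 5)^3.

Matrices are similar if and only if their invariant-factor lists agree; the partition into similarity classes is {M1, M3, M5}, {M2}, {M4}.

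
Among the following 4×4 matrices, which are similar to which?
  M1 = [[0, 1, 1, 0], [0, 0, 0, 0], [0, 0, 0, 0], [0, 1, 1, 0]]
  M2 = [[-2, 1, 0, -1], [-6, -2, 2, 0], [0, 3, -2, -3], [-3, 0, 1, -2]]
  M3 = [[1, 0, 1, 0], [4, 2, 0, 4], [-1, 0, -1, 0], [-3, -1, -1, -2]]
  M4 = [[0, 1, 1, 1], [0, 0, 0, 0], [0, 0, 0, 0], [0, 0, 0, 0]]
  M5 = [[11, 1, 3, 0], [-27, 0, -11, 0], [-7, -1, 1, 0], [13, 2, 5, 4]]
Characteristic polynomials: χ_{M1} = x^4, χ_{M2} = (x + 2)^4, χ_{M3} = x^4, χ_{M4} = x^4, χ_{M5} = (x - 4)^4.

{M1, M4}: invariant factors x, x, x^2.

{M2}: invariant factors x + 2, (x + 2)^3.

{M3}: invariant factors x^2, x^2.

{M5}: invariant factors x - 4, (x - 4)^3.

Matrices are similar if and only if their invariant-factor lists agree; the partition into similarity classes is {M1, M4}, {M2}, {M3}, {M5}.

4 classes: {M1, M4}, {M2}, {M3}, {M5}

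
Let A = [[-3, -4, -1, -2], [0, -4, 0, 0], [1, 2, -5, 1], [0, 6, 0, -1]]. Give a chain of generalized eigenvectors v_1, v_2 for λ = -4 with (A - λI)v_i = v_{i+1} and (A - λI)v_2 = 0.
v_1 = [[-2, -1, -3, 2]]^T, v_2 = [[1, 0, 1, 0]]^T

We seek v_1 ∈ ker((A + 4I)^2) \ ker(A + 4I), then set v_{i+1} = (A + 4I) v_i.

One such chain is v_1 = [[-2, -1, -3, 2]]^T, v_2 = [[1, 0, 1, 0]]^T. Check: (A + 4I) v_2 = [[0, 0, 0, 0]]^T = 0.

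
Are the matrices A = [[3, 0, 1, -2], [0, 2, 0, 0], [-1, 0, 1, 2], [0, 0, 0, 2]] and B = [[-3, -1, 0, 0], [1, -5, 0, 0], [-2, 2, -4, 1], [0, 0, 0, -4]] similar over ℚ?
trace(A) = 8 but trace(B) = -16. The trace is a similarity invariant, so A and B are not similar.

No.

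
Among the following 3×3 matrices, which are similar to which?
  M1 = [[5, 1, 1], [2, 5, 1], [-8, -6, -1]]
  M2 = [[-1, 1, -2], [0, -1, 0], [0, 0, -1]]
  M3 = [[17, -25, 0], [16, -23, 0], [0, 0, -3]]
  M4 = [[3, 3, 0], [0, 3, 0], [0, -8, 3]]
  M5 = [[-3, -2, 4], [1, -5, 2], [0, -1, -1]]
Characteristic polynomials: χ_{M1} = (x - 3)^3, χ_{M2} = (x + 1)^3, χ_{M3} = (x + 3)^3, χ_{M4} = (x - 3)^3, χ_{M5} = (x + 3)^3.

{M1}: invariant factors (x - 3)^3.

{M2}: invariant factors x + 1, (x + 1)^2.

{M3}: invariant factors x + 3, (x + 3)^2.

{M4}: invariant factors x - 3, (x - 3)^2.

{M5}: invariant factors (x + 3)^3.

Matrices are similar if and only if their invariant-factor lists agree; the partition into similarity classes is {M1}, {M2}, {M3}, {M4}, {M5}.

5 classes: {M1}, {M2}, {M3}, {M4}, {M5}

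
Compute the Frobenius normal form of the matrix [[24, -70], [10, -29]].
R = [[0, -4], [1, -5]]

The invariant factors of A (the non-unit diagonal entries of the Smith normal form of xI - A over ℚ[x]) are (x + 1)(x + 4), each dividing the next. The characteristic polynomial is their product, (x + 1)(x + 4).

The rational canonical form is the block-diagonal matrix of companion matrices C(f_i):
R = [[0, -4], [1, -5]].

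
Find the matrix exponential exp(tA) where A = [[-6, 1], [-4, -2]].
A has Jordan form J = [[-4, 1], [0, -4]] with A = PJP^{-1}, so e^{tA} = P e^{tJ} P^{-1}.

For a Jordan block J_k(λ), e^{tJ_k(λ)} = e^{λt} · (I + tN + t^2 N^2/2! + ... + t^{k-1} N^{k-1}/(k-1)!) where N is the nilpotent superdiagonal part.

Assembling the blocks and conjugating back gives the entries of e^{tA} as shown above.

e^{tA} = [[(1 - 2*t)*e^{-4*t}, t*e^{-4*t}], [-4*t*e^{-4*t}, (2*t + 1)*e^{-4*t}]]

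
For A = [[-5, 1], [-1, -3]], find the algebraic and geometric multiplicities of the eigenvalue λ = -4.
algebraic multiplicity 2, geometric multiplicity 1

The characteristic polynomial is (x + 4)^2, so the factor x + 4 appears with exponent 2: the algebraic multiplicity is 2.

rank(A + 4I) = 1, so the eigenspace has dimension 2 - 1 = 1: the geometric multiplicity is 1.

Since 1 < 2, A is not diagonalizable.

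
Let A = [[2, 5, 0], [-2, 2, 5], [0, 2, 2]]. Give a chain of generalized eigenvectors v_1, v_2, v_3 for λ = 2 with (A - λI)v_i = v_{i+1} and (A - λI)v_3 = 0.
We seek v_1 ∈ ker((A - 2I)^3) \ ker((A - 2I)^2), then set v_{i+1} = (A - 2I) v_i.

One such chain is v_1 = [[2, 0, 1]]^T, v_2 = [[0, 1, 0]]^T, v_3 = [[5, 0, 2]]^T. Check: (A - 2I) v_3 = [[0, 0, 0]]^T = 0.

v_1 = [[2, 0, 1]]^T, v_2 = [[0, 1, 0]]^T, v_3 = [[5, 0, 2]]^T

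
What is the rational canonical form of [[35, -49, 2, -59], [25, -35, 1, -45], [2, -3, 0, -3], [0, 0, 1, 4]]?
The invariant factors of A (the non-unit diagonal entries of the Smith normal form of xI - A over ℚ[x]) are (x - 4)(x^3 + 2x - 2), each dividing the next. The characteristic polynomial is their product, (x - 4)(x^3 + 2x - 2).

The rational canonical form is the block-diagonal matrix of companion matrices C(f_i):
R = [[0, 0, 0, -8], [1, 0, 0, 10], [0, 1, 0, -2], [0, 0, 1, 4]].

Note the characteristic polynomial does not split into linear factors over ℚ, so A has no Jordan form over ℚ; the rational canonical form exists over any field.

R = [[0, 0, 0, -8], [1, 0, 0, 10], [0, 1, 0, -2], [0, 0, 1, 4]]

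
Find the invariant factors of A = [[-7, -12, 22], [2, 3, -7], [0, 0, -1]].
The Jordan structure of A has elementary divisors (x + 3), (x + 1)^2. Arranging the block sizes at each eigenvalue in decreasing order and taking row products gives the invariant factors.

Invariant factors (smallest first, each dividing the next): (x + 1)^2(x + 3).

Check: the last factor (x + 1)^2(x + 3) is the minimal polynomial, and the product (x + 1)^2(x + 3) is the characteristic polynomial.

(x + 1)^2(x + 3)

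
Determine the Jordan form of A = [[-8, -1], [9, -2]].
J = [[-5, 1], [0, -5]]

The characteristic polynomial is det(xI - A) = (x + 5)^2, so the eigenvalues are -5 (algebraic multiplicity 2).

For λ = -5: rank(A + 5I) = 1, rank((A + 5I)^2) = 0. The eigenspace has dimension 2 - 1 = 1, so there is 1 Jordan block; the rank sequence gives block sizes [2].

Assembling the blocks gives the Jordan form J above.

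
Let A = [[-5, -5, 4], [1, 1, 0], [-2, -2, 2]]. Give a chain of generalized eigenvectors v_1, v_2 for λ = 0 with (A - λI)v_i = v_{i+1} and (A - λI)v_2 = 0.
v_1 = [[2, -1, 1]]^T, v_2 = [[-1, 1, 0]]^T

We seek v_1 ∈ ker(A^2) \ ker(A), then set v_{i+1} = A v_i.

One such chain is v_1 = [[2, -1, 1]]^T, v_2 = [[-1, 1, 0]]^T. Check: A v_2 = [[0, 0, 0]]^T = 0.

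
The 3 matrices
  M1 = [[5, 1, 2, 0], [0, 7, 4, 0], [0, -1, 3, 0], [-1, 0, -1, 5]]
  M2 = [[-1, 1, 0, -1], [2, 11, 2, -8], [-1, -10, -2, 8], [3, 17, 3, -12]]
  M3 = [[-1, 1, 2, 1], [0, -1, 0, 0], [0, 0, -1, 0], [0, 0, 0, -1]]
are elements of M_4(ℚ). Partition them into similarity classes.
3 classes: {M1}, {M2}, {M3}

Characteristic polynomials: χ_{M1} = (x - 5)^4, χ_{M2} = (x + 1)^4, χ_{M3} = (x + 1)^4.

{M1}: invariant factors (x - 5)^2, (x - 5)^2.

{M2}: invariant factors x + 1, (x + 1)^3.

{M3}: invariant factors x + 1, x + 1, (x + 1)^2.

Matrices are similar if and only if their invariant-factor lists agree; the partition into similarity classes is {M1}, {M2}, {M3}.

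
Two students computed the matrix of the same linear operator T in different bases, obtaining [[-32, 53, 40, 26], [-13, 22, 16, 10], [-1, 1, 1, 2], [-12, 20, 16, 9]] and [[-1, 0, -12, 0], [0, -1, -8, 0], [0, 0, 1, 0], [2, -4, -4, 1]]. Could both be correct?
Both have characteristic polynomial (x - 1)^2(x + 1)^2, but the minimal polynomial of A is (x - 1)(x + 1)^2 while the minimal polynomial of B is (x - 1)(x + 1). The minimal polynomial is a similarity invariant, so A and B are not similar.

No.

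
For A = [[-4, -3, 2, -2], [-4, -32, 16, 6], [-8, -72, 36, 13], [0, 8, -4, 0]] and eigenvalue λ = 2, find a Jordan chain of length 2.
v_1 = [[0, 3, 6, 1]]^T, v_2 = [[1, 0, 1, -2]]^T

We seek v_1 ∈ ker((A - 2I)^2) \ ker(A - 2I), then set v_{i+1} = (A - 2I) v_i.

One such chain is v_1 = [[0, 3, 6, 1]]^T, v_2 = [[1, 0, 1, -2]]^T. Check: (A - 2I) v_2 = [[0, 0, 0, 0]]^T = 0.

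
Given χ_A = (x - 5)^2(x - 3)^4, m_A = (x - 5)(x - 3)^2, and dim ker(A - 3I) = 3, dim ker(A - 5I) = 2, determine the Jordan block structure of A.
Jordan blocks: (3, 2), (3, 1), (3, 1), (5, 1), (5, 1)

λ = 3: algebraic multiplicity 4 (exponent in χ_A), largest block size 2 (exponent in m_A), 3 blocks (geometric multiplicity). These force block sizes [2, 1, 1].
λ = 5: algebraic multiplicity 2 (exponent in χ_A), largest block size 1 (exponent in m_A), 2 blocks (geometric multiplicity). These force block sizes [1, 1].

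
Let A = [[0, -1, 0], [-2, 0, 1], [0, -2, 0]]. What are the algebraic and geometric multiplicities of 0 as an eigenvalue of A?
The characteristic polynomial is x^3, so the factor x appears with exponent 3: the algebraic multiplicity is 3.

rank(A) = 2, so the eigenspace has dimension 3 - 2 = 1: the geometric multiplicity is 1.

Since 1 < 3, A is not diagonalizable.

algebraic multiplicity 3, geometric multiplicity 1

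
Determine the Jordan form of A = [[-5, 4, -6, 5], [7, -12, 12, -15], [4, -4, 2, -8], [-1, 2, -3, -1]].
J = [[-4, 1, 0, 0], [0, -4, 1, 0], [0, 0, -4, 0], [0, 0, 0, -4]]

The characteristic polynomial is det(xI - A) = (x + 4)^4, so the eigenvalues are -4 (algebraic multiplicity 4).

For λ = -4: rank(A + 4I) = 2, rank((A + 4I)^2) = 1, rank((A + 4I)^3) = 0. The eigenspace has dimension 4 - 2 = 2, so there are 2 Jordan blocks; the rank sequence gives block sizes [3, 1].

Assembling the blocks gives the Jordan form J above.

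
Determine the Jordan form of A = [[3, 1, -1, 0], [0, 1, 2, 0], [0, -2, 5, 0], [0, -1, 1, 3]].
The characteristic polynomial is det(xI - A) = (x - 3)^4, so the eigenvalues are 3 (algebraic multiplicity 4).

For λ = 3: rank(A - 3I) = 1, rank((A - 3I)^2) = 0. The eigenspace has dimension 4 - 1 = 3, so there are 3 Jordan blocks; the rank sequence gives block sizes [2, 1, 1].

Assembling the blocks gives the Jordan form J above.

J = [[3, 1, 0, 0], [0, 3, 0, 0], [0, 0, 3, 0], [0, 0, 0, 3]]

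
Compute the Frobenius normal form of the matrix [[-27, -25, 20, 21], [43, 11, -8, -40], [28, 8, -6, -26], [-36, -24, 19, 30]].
The invariant factors of A (the non-unit diagonal entries of the Smith normal form of xI - A over ℚ[x]) are (x^2 - 4x - 4)^2, each dividing the next. The characteristic polynomial is their product, (x^2 - 4x - 4)^2.

The rational canonical form is the block-diagonal matrix of companion matrices C(f_i):
R = [[0, 0, 0, -16], [1, 0, 0, -32], [0, 1, 0, -8], [0, 0, 1, 8]].

Note the characteristic polynomial does not split into linear factors over ℚ, so A has no Jordan form over ℚ; the rational canonical form exists over any field.

R = [[0, 0, 0, -16], [1, 0, 0, -32], [0, 1, 0, -8], [0, 0, 1, 8]]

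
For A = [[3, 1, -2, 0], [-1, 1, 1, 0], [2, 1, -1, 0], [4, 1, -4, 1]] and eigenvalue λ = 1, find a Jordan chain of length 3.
v_1 = [[0, 0, 1, 0]]^T, v_2 = [[-2, 1, -2, -4]]^T, v_3 = [[1, 0, 1, 1]]^T

We seek v_1 ∈ ker((A - I)^3) \ ker((A - I)^2), then set v_{i+1} = (A - I) v_i.

One such chain is v_1 = [[0, 0, 1, 0]]^T, v_2 = [[-2, 1, -2, -4]]^T, v_3 = [[1, 0, 1, 1]]^T. Check: (A - I) v_3 = [[0, 0, 0, 0]]^T = 0.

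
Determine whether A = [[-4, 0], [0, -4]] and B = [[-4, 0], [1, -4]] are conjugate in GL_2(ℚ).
No.

Both have characteristic polynomial (x + 4)^2, but the minimal polynomial of A is x + 4 while the minimal polynomial of B is (x + 4)^2. The minimal polynomial is a similarity invariant, so A and B are not similar.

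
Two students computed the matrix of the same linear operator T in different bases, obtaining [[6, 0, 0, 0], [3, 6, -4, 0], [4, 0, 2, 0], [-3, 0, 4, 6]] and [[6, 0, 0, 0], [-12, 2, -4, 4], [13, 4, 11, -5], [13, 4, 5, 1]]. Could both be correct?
Yes.

Two matrices over a field are similar if and only if they have the same invariant factors.

Both A and B have characteristic polynomial (x - 6)^3(x - 2) and minimal polynomial (x - 6)^2(x - 2). Computing further, both have invariant factors x - 6, (x - 6)^2(x - 2). Hence A and B are similar.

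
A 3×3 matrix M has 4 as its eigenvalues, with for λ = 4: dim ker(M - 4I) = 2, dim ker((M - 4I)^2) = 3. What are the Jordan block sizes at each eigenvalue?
Jordan blocks: (4, 2), (4, 1)

λ = 4: successive nullity increments [2, 1] count blocks of size ≥ k; block sizes are [2, 1].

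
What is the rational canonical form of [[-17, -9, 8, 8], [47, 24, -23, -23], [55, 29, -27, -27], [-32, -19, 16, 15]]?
The invariant factors of A (the non-unit diagonal entries of the Smith normal form of xI - A over ℚ[x]) are (x + 5)(x^3 + 4x + 3), each dividing the next. The characteristic polynomial is their product, (x + 5)(x^3 + 4x + 3).

The rational canonical form is the block-diagonal matrix of companion matrices C(f_i):
R = [[0, 0, 0, -15], [1, 0, 0, -23], [0, 1, 0, -4], [0, 0, 1, -5]].

Note the characteristic polynomial does not split into linear factors over ℚ, so A has no Jordan form over ℚ; the rational canonical form exists over any field.

R = [[0, 0, 0, -15], [1, 0, 0, -23], [0, 1, 0, -4], [0, 0, 1, -5]]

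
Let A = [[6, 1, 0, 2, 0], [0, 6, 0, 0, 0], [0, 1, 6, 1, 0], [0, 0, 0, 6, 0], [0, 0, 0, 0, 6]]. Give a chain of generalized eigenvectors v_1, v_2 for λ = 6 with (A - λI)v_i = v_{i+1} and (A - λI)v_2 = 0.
We seek v_1 ∈ ker((A - 6I)^2) \ ker(A - 6I), then set v_{i+1} = (A - 6I) v_i.

One such chain is v_1 = [[2, -1, 1, 1, 0]]^T, v_2 = [[1, 0, 0, 0, 0]]^T. Check: (A - 6I) v_2 = [[0, 0, 0, 0, 0]]^T = 0.

v_1 = [[2, -1, 1, 1, 0]]^T, v_2 = [[1, 0, 0, 0, 0]]^T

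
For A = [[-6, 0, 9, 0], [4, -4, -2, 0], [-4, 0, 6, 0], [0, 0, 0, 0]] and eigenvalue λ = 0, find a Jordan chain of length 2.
We seek v_1 ∈ ker(A^2) \ ker(A), then set v_{i+1} = A v_i.

One such chain is v_1 = [[2, 2, 1, -4]]^T, v_2 = [[-3, -2, -2, 0]]^T. Check: A v_2 = [[0, 0, 0, 0]]^T = 0.

v_1 = [[2, 2, 1, -4]]^T, v_2 = [[-3, -2, -2, 0]]^T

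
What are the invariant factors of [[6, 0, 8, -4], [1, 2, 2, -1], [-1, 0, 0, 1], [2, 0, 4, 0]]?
x - 2, x - 2, (x - 2)^2

The Jordan structure of A has elementary divisors (x - 2)^2, (x - 2), (x - 2). Arranging the block sizes at each eigenvalue in decreasing order and taking row products gives the invariant factors.

Invariant factors (smallest first, each dividing the next): x - 2, x - 2, (x - 2)^2.

Check: the last factor (x - 2)^2 is the minimal polynomial, and the product (x - 2)^4 is the characteristic polynomial.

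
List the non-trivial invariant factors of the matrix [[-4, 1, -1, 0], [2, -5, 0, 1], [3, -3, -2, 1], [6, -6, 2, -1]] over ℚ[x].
The Jordan structure of A has elementary divisors (x + 3)^2, (x + 3)^2. Arranging the block sizes at each eigenvalue in decreasing order and taking row products gives the invariant factors.

Invariant factors (smallest first, each dividing the next): (x + 3)^2, (x + 3)^2.

Check: the last factor (x + 3)^2 is the minimal polynomial, and the product (x + 3)^4 is the characteristic polynomial.

(x + 3)^2, (x + 3)^2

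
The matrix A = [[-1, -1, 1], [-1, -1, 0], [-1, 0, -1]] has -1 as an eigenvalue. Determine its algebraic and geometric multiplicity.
algebraic multiplicity 3, geometric multiplicity 1

The characteristic polynomial is (x + 1)^3, so the factor x + 1 appears with exponent 3: the algebraic multiplicity is 3.

rank(A + I) = 2, so the eigenspace has dimension 3 - 2 = 1: the geometric multiplicity is 1.

Since 1 < 3, A is not diagonalizable.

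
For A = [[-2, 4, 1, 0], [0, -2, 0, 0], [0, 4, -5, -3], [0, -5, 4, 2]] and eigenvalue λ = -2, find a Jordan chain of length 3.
v_1 = [[-3, 1, -3, 4]]^T, v_2 = [[1, 0, 1, -1]]^T, v_3 = [[1, 0, 0, 0]]^T

We seek v_1 ∈ ker((A + 2I)^3) \ ker((A + 2I)^2), then set v_{i+1} = (A + 2I) v_i.

One such chain is v_1 = [[-3, 1, -3, 4]]^T, v_2 = [[1, 0, 1, -1]]^T, v_3 = [[1, 0, 0, 0]]^T. Check: (A + 2I) v_3 = [[0, 0, 0, 0]]^T = 0.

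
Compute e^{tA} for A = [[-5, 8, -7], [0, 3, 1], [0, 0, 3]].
A has Jordan form J = [[-5, 0, 0], [0, 3, 1], [0, 0, 3]] with A = PJP^{-1}, so e^{tA} = P e^{tJ} P^{-1}.

For a Jordan block J_k(λ), e^{tJ_k(λ)} = e^{λt} · (I + tN + t^2 N^2/2! + ... + t^{k-1} N^{k-1}/(k-1)!) where N is the nilpotent superdiagonal part.

Assembling the blocks and conjugating back gives the entries of e^{tA} as shown above.

e^{tA} = [[e^{-5*t}, (e^{8*t} - 1)*e^{-5*t}, ((t - 1)*e^{8*t} + 1)*e^{-5*t}], [0, e^{3*t}, t*e^{3*t}], [0, 0, e^{3*t}]]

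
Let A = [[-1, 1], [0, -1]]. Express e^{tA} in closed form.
A has Jordan form J = [[-1, 1], [0, -1]] with A = PJP^{-1}, so e^{tA} = P e^{tJ} P^{-1}.

For a Jordan block J_k(λ), e^{tJ_k(λ)} = e^{λt} · (I + tN + t^2 N^2/2! + ... + t^{k-1} N^{k-1}/(k-1)!) where N is the nilpotent superdiagonal part.

Assembling the blocks and conjugating back gives the entries of e^{tA} as shown above.

e^{tA} = [[e^{-t}, t*e^{-t}], [0, e^{-t}]]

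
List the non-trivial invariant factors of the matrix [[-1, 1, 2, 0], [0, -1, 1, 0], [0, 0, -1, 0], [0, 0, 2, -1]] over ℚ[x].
x + 1, (x + 1)^3

The Jordan structure of A has elementary divisors (x + 1)^3, (x + 1). Arranging the block sizes at each eigenvalue in decreasing order and taking row products gives the invariant factors.

Invariant factors (smallest first, each dividing the next): x + 1, (x + 1)^3.

Check: the last factor (x + 1)^3 is the minimal polynomial, and the product (x + 1)^4 is the characteristic polynomial.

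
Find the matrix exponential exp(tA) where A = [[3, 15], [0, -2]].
e^{tA} = [[e^{3*t}, (3*e^{5*t} - 3)*e^{-2*t}], [0, e^{-2*t}]]

A has Jordan form J = [[-2, 0], [0, 3]] with A = PJP^{-1}, so e^{tA} = P e^{tJ} P^{-1}.

For a Jordan block J_k(λ), e^{tJ_k(λ)} = e^{λt} · (I + tN + t^2 N^2/2! + ... + t^{k-1} N^{k-1}/(k-1)!) where N is the nilpotent superdiagonal part.

Assembling the blocks and conjugating back gives the entries of e^{tA} as shown above.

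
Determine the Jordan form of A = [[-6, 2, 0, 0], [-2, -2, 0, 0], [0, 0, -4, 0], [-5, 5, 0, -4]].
J = [[-4, 1, 0, 0], [0, -4, 0, 0], [0, 0, -4, 0], [0, 0, 0, -4]]

The characteristic polynomial is det(xI - A) = (x + 4)^4, so the eigenvalues are -4 (algebraic multiplicity 4).

For λ = -4: rank(A + 4I) = 1, rank((A + 4I)^2) = 0. The eigenspace has dimension 4 - 1 = 3, so there are 3 Jordan blocks; the rank sequence gives block sizes [2, 1, 1].

Assembling the blocks gives the Jordan form J above.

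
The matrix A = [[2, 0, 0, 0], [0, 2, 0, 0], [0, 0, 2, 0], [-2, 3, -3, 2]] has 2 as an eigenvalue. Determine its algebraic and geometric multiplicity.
The characteristic polynomial is (x - 2)^4, so the factor x - 2 appears with exponent 4: the algebraic multiplicity is 4.

rank(A - 2I) = 1, so the eigenspace has dimension 4 - 1 = 3: the geometric multiplicity is 3.

Since 3 < 4, A is not diagonalizable.

algebraic multiplicity 4, geometric multiplicity 3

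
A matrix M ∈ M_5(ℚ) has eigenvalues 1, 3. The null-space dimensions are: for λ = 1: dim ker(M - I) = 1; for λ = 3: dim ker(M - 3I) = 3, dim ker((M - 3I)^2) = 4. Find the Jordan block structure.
λ = 1: successive nullity increments [1] count blocks of size ≥ k; block sizes are [1].
λ = 3: successive nullity increments [3, 1] count blocks of size ≥ k; block sizes are [2, 1, 1].

Jordan blocks: (1, 1), (3, 2), (3, 1), (3, 1)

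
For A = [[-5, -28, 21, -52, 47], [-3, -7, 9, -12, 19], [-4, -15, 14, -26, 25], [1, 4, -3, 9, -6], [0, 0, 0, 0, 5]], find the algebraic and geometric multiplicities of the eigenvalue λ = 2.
The characteristic polynomial is (x - 5)^2(x - 2)^3, so the factor x - 2 appears with exponent 3: the algebraic multiplicity is 3.

rank(A - 2I) = 4, so the eigenspace has dimension 5 - 4 = 1: the geometric multiplicity is 1.

Since 1 < 3, A is not diagonalizable.

algebraic multiplicity 3, geometric multiplicity 1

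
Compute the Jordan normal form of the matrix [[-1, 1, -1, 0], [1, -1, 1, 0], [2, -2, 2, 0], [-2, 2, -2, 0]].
J = [[0, 1, 0, 0], [0, 0, 0, 0], [0, 0, 0, 0], [0, 0, 0, 0]]

The characteristic polynomial is det(xI - A) = x^4, so the eigenvalues are 0 (algebraic multiplicity 4).

For λ = 0: rank(A) = 1, rank(A^2) = 0. The eigenspace has dimension 4 - 1 = 3, so there are 3 Jordan blocks; the rank sequence gives block sizes [2, 1, 1].

Assembling the blocks gives the Jordan form J above.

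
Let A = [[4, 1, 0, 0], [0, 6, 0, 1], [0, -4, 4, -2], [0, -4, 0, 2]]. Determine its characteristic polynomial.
xI - A = [[x - 4, -1, 0, 0], [0, x - 6, 0, -1], [0, 4, x - 4, 2], [0, 4, 0, x - 2]].

Expanding det(xI - A) along the first row:
det(xI - A) = + (x - 4)·det([[x - 6, 0, -1], [4, x - 4, 2], [4, 0, x - 2]]) - (-1)·det([[0, 0, -1], [0, x - 4, 2], [0, 0, x - 2]]) + (0)·det([[0, x - 6, -1], [0, 4, 2], [0, 4, x - 2]]) - (0)·det([[0, x - 6, 0], [0, 4, x - 4], [0, 4, 0]]).

Evaluating gives χ_A(x) = x^4 - 16x^3 + 96x^2 - 256x + 256 = (x - 4)^4.

χ_A(x) = (x - 4)^4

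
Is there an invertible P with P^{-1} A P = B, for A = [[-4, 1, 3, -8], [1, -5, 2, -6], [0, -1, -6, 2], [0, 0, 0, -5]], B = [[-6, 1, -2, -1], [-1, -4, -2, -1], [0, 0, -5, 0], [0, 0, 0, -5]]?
No.

Both have characteristic polynomial (x + 5)^4, but the minimal polynomial of A is (x + 5)^3 while the minimal polynomial of B is (x + 5)^2. The minimal polynomial is a similarity invariant, so A and B are not similar.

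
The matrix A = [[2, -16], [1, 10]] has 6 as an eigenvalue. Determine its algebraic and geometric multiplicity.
algebraic multiplicity 2, geometric multiplicity 1

The characteristic polynomial is (x - 6)^2, so the factor x - 6 appears with exponent 2: the algebraic multiplicity is 2.

rank(A - 6I) = 1, so the eigenspace has dimension 2 - 1 = 1: the geometric multiplicity is 1.

Since 1 < 2, A is not diagonalizable.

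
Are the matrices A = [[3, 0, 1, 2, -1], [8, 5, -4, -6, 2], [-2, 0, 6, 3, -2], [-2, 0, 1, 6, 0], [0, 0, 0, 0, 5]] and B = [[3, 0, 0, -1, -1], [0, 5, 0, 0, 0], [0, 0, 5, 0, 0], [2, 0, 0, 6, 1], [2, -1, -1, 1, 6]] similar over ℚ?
Two matrices over a field are similar if and only if they have the same invariant factors.

Both A and B have characteristic polynomial (x - 5)^5 and minimal polynomial (x - 5)^3. Computing further, both have invariant factors x - 5, x - 5, (x - 5)^3. Hence A and B are similar.

Yes.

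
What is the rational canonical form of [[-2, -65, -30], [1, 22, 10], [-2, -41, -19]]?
R = [[0, 0, -9], [1, 0, 9], [0, 1, 1]]

The invariant factors of A (the non-unit diagonal entries of the Smith normal form of xI - A over ℚ[x]) are (x - 3)(x - 1)(x + 3), each dividing the next. The characteristic polynomial is their product, (x - 3)(x - 1)(x + 3).

The rational canonical form is the block-diagonal matrix of companion matrices C(f_i):
R = [[0, 0, -9], [1, 0, 9], [0, 1, 1]].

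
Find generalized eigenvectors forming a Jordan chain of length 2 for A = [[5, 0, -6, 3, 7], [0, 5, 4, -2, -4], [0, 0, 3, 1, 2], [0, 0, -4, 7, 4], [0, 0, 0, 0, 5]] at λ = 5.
v_1 = [[-1, -1, 1, 0, 1]]^T, v_2 = [[1, 0, 0, 0, 0]]^T

We seek v_1 ∈ ker((A - 5I)^2) \ ker(A - 5I), then set v_{i+1} = (A - 5I) v_i.

One such chain is v_1 = [[-1, -1, 1, 0, 1]]^T, v_2 = [[1, 0, 0, 0, 0]]^T. Check: (A - 5I) v_2 = [[0, 0, 0, 0, 0]]^T = 0.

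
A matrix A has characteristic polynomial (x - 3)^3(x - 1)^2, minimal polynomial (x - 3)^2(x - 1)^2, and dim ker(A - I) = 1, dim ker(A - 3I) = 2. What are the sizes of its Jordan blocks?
λ = 1: algebraic multiplicity 2 (exponent in χ_A), largest block size 2 (exponent in m_A), 1 block (geometric multiplicity). This forces block sizes [2].
λ = 3: algebraic multiplicity 3 (exponent in χ_A), largest block size 2 (exponent in m_A), 2 blocks (geometric multiplicity). These force block sizes [2, 1].

Jordan blocks: (1, 2), (3, 2), (3, 1)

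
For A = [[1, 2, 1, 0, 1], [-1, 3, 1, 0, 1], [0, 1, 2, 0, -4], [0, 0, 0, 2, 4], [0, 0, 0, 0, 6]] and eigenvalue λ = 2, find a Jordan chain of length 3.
v_1 = [[1, 0, 2, 0, 0]]^T, v_2 = [[1, 1, 0, 0, 0]]^T, v_3 = [[1, 0, 1, 0, 0]]^T

We seek v_1 ∈ ker((A - 2I)^3) \ ker((A - 2I)^2), then set v_{i+1} = (A - 2I) v_i.

One such chain is v_1 = [[1, 0, 2, 0, 0]]^T, v_2 = [[1, 1, 0, 0, 0]]^T, v_3 = [[1, 0, 1, 0, 0]]^T. Check: (A - 2I) v_3 = [[0, 0, 0, 0, 0]]^T = 0.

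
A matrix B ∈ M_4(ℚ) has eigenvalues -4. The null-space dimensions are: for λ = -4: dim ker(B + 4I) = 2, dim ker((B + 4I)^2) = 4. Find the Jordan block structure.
Jordan blocks: (-4, 2), (-4, 2)

λ = -4: successive nullity increments [2, 2] count blocks of size ≥ k; block sizes are [2, 2].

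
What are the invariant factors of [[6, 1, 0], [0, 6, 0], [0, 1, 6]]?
The Jordan structure of A has elementary divisors (x - 6)^2, (x - 6). Arranging the block sizes at each eigenvalue in decreasing order and taking row products gives the invariant factors.

Invariant factors (smallest first, each dividing the next): x - 6, (x - 6)^2.

Check: the last factor (x - 6)^2 is the minimal polynomial, and the product (x - 6)^3 is the characteristic polynomial.

x - 6, (x - 6)^2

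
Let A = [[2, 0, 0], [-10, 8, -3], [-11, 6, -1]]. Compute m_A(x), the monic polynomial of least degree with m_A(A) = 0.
The characteristic polynomial factors as (x - 5)(x - 2)^2. The minimal polynomial is ∏(x - λ)^{k_λ} where k_λ is the size of the largest Jordan block at λ.

For λ = 2: rank(A - 2I) = 2, and the largest Jordan block has size 2 (the smallest k with rank((A - 2I)^k) = rank((A - 2I)^(k+1))).
For λ = 5: rank(A - 5I) = 2, and the largest Jordan block has size 1 (the smallest k with rank((A - 5I)^k) = rank((A - 5I)^(k+1))).

So m_A(x) = (x - 5)(x - 2)^2.

m_A(x) = (x - 5)(x - 2)^2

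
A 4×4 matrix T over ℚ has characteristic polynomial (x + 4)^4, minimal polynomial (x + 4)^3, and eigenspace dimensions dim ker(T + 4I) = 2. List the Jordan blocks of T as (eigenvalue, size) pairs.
Jordan blocks: (-4, 3), (-4, 1)

λ = -4: algebraic multiplicity 4 (exponent in χ_T), largest block size 3 (exponent in m_T), 2 blocks (geometric multiplicity). These force block sizes [3, 1].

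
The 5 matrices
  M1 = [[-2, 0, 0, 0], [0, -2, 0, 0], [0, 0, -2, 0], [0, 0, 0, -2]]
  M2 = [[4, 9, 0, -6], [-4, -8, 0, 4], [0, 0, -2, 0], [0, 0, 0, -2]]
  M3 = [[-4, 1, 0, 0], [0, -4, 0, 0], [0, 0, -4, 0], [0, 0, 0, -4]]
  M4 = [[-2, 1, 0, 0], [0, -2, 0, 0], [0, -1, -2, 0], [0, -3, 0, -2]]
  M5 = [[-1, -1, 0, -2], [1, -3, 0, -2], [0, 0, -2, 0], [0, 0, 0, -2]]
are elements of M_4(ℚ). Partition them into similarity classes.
Characteristic polynomials: χ_{M1} = (x + 2)^4, χ_{M2} = (x + 2)^4, χ_{M3} = (x + 4)^4, χ_{M4} = (x + 2)^4, χ_{M5} = (x + 2)^4.

{M1}: invariant factors x + 2, x + 2, x + 2, x + 2.

{M2, M4, M5}: invariant factors x + 2, x + 2, (x + 2)^2.

{M3}: invariant factors x + 4, x + 4, (x + 4)^2.

Matrices are similar if and only if their invariant-factor lists agree; the partition into similarity classes is {M1}, {M2, M4, M5}, {M3}.

3 classes: {M1}, {M2, M4, M5}, {M3}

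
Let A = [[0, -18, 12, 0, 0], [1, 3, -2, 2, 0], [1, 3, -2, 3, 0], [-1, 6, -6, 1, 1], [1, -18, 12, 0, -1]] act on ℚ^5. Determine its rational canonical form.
R = [[0, -6, 0, 0, 0], [1, 1, 0, 0, 0], [0, 0, 0, 0, -6], [0, 0, 1, 0, -5], [0, 0, 0, 1, 0]]

The invariant factors of A (the non-unit diagonal entries of the Smith normal form of xI - A over ℚ[x]) are x^2 - x + 6, (x + 1)(x^2 - x + 6), each dividing the next. The characteristic polynomial is their product, (x + 1)(x^2 - x + 6)^2.

The rational canonical form is the block-diagonal matrix of companion matrices C(f_i):
R = [[0, -6, 0, 0, 0], [1, 1, 0, 0, 0], [0, 0, 0, 0, -6], [0, 0, 1, 0, -5], [0, 0, 0, 1, 0]].

Note the characteristic polynomial does not split into linear factors over ℚ, so A has no Jordan form over ℚ; the rational canonical form exists over any field.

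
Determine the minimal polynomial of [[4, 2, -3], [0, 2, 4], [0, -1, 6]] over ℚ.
m_A(x) = (x - 4)^3

The characteristic polynomial factors as (x - 4)^3. The minimal polynomial is ∏(x - λ)^{k_λ} where k_λ is the size of the largest Jordan block at λ.

For λ = 4: rank(A - 4I) = 2, and the largest Jordan block has size 3 (the smallest k with rank((A - 4I)^k) = rank((A - 4I)^(k+1))).

So m_A(x) = (x - 4)^3.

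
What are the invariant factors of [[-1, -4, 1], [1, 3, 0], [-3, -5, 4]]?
The Jordan structure of A has elementary divisors (x - 2)^3. Arranging the block sizes at each eigenvalue in decreasing order and taking row products gives the invariant factors.

Invariant factors (smallest first, each dividing the next): (x - 2)^3.

Check: the last factor (x - 2)^3 is the minimal polynomial, and the product (x - 2)^3 is the characteristic polynomial.

(x - 2)^3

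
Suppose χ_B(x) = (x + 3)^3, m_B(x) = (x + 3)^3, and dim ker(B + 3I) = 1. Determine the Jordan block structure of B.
Jordan blocks: (-3, 3)

λ = -3: algebraic multiplicity 3 (exponent in χ_B), largest block size 3 (exponent in m_B), 1 block (geometric multiplicity). This forces block sizes [3].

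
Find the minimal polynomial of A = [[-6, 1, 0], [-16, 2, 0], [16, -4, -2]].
The characteristic polynomial factors as (x + 2)^3. The minimal polynomial is ∏(x - λ)^{k_λ} where k_λ is the size of the largest Jordan block at λ.

For λ = -2: rank(A + 2I) = 1, and the largest Jordan block has size 2 (the smallest k with rank((A + 2I)^k) = rank((A + 2I)^(k+1))).

So m_A(x) = (x + 2)^2.

m_A(x) = (x + 2)^2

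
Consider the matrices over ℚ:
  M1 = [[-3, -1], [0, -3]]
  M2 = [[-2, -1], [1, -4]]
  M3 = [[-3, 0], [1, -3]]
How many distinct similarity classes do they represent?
Characteristic polynomials: χ_{M1} = (x + 3)^2, χ_{M2} = (x + 3)^2, χ_{M3} = (x + 3)^2.

{M1, M2, M3}: invariant factors (x + 3)^2.

Matrices are similar if and only if their invariant-factor lists agree; the partition into similarity classes is {M1, M2, M3}.

1 class: {M1, M2, M3}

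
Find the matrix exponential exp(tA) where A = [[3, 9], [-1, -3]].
A has Jordan form J = [[0, 1], [0, 0]] with A = PJP^{-1}, so e^{tA} = P e^{tJ} P^{-1}.

For a Jordan block J_k(λ), e^{tJ_k(λ)} = e^{λt} · (I + tN + t^2 N^2/2! + ... + t^{k-1} N^{k-1}/(k-1)!) where N is the nilpotent superdiagonal part.

Assembling the blocks and conjugating back gives the entries of e^{tA} as shown above.

e^{tA} = [[3*t + 1, 9*t], [-t, 1 - 3*t]]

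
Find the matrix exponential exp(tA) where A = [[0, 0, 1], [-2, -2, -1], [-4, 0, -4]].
A has Jordan form J = [[-2, 1, 0], [0, -2, 0], [0, 0, -2]] with A = PJP^{-1}, so e^{tA} = P e^{tJ} P^{-1}.

For a Jordan block J_k(λ), e^{tJ_k(λ)} = e^{λt} · (I + tN + t^2 N^2/2! + ... + t^{k-1} N^{k-1}/(k-1)!) where N is the nilpotent superdiagonal part.

Assembling the blocks and conjugating back gives the entries of e^{tA} as shown above.

e^{tA} = [[(2*t + 1)*e^{-2*t}, 0, t*e^{-2*t}], [-2*t*e^{-2*t}, e^{-2*t}, -t*e^{-2*t}], [-4*t*e^{-2*t}, 0, (1 - 2*t)*e^{-2*t}]]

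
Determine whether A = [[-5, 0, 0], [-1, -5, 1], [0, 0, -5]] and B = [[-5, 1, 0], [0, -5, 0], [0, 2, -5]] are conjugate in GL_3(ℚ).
Two matrices over a field are similar if and only if they have the same invariant factors.

Both A and B have characteristic polynomial (x + 5)^3 and minimal polynomial (x + 5)^2. Computing further, both have invariant factors x + 5, (x + 5)^2. Hence A and B are similar.

Yes.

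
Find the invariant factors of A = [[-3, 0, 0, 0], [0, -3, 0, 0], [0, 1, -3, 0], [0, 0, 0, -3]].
x + 3, x + 3, (x + 3)^2

The Jordan structure of A has elementary divisors (x + 3)^2, (x + 3), (x + 3). Arranging the block sizes at each eigenvalue in decreasing order and taking row products gives the invariant factors.

Invariant factors (smallest first, each dividing the next): x + 3, x + 3, (x + 3)^2.

Check: the last factor (x + 3)^2 is the minimal polynomial, and the product (x + 3)^4 is the characteristic polynomial.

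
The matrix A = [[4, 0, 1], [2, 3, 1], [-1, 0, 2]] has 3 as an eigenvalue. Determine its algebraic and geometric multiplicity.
algebraic multiplicity 3, geometric multiplicity 1

The characteristic polynomial is (x - 3)^3, so the factor x - 3 appears with exponent 3: the algebraic multiplicity is 3.

rank(A - 3I) = 2, so the eigenspace has dimension 3 - 2 = 1: the geometric multiplicity is 1.

Since 1 < 3, A is not diagonalizable.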